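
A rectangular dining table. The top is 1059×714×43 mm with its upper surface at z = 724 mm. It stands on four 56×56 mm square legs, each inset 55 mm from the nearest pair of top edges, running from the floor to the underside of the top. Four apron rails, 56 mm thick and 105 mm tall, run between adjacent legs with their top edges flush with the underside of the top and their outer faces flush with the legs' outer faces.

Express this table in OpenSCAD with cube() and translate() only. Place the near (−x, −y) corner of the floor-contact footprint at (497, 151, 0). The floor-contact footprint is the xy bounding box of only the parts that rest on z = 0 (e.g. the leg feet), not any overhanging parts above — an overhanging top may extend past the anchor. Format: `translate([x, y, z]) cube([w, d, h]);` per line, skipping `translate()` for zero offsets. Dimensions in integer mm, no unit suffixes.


translate([442, 96, 681]) cube([1059, 714, 43]);
translate([497, 151, 0]) cube([56, 56, 681]);
translate([1390, 151, 0]) cube([56, 56, 681]);
translate([497, 699, 0]) cube([56, 56, 681]);
translate([1390, 699, 0]) cube([56, 56, 681]);
translate([553, 151, 576]) cube([837, 56, 105]);
translate([553, 699, 576]) cube([837, 56, 105]);
translate([497, 207, 576]) cube([56, 492, 105]);
translate([1390, 207, 576]) cube([56, 492, 105]);


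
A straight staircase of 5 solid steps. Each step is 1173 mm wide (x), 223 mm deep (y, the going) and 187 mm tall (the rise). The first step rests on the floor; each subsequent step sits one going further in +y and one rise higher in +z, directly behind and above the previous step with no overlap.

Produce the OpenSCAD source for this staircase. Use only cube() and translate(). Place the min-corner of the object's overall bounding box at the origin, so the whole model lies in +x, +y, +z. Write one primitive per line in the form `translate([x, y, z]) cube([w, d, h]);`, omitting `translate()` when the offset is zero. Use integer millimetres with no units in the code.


cube([1173, 223, 187]);
translate([0, 223, 187]) cube([1173, 223, 187]);
translate([0, 446, 374]) cube([1173, 223, 187]);
translate([0, 669, 561]) cube([1173, 223, 187]);
translate([0, 892, 748]) cube([1173, 223, 187]);


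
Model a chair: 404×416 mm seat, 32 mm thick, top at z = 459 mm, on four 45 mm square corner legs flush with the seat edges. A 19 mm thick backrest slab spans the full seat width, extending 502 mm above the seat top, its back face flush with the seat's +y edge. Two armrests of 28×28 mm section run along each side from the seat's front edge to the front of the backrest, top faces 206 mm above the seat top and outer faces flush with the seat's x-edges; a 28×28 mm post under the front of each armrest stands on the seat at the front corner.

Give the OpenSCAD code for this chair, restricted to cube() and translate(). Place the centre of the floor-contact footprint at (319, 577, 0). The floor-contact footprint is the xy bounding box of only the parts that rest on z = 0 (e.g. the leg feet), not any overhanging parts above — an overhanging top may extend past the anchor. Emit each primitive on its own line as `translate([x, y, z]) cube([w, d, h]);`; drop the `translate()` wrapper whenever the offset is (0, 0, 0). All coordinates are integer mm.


// leg_h = 459 - 32 = 427
// arm post h = 206 - 28 = 178
translate([117, 369, 427]) cube([404, 416, 32]);
translate([117, 369, 0]) cube([45, 45, 427]);
translate([476, 369, 0]) cube([45, 45, 427]);
translate([117, 740, 0]) cube([45, 45, 427]);
translate([476, 740, 0]) cube([45, 45, 427]);
translate([117, 766, 459]) cube([404, 19, 502]);
translate([117, 369, 637]) cube([28, 397, 28]);
translate([493, 369, 637]) cube([28, 397, 28]);
translate([117, 369, 459]) cube([28, 28, 178]);
translate([493, 369, 459]) cube([28, 28, 178]);


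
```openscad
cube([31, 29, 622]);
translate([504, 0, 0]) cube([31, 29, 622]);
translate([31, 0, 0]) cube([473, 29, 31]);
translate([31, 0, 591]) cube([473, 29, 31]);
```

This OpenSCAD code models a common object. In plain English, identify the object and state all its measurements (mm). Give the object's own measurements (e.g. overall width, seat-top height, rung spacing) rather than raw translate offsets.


A rectangular picture frame lying in the x–z plane (depth along y). The opening is 473 mm wide (x) by 560 mm tall (z), surrounded by a border 31 mm wide on all four sides. The frame is 29 mm deep and is made of two full-height vertical stiles with two horizontal rails fitted between them.


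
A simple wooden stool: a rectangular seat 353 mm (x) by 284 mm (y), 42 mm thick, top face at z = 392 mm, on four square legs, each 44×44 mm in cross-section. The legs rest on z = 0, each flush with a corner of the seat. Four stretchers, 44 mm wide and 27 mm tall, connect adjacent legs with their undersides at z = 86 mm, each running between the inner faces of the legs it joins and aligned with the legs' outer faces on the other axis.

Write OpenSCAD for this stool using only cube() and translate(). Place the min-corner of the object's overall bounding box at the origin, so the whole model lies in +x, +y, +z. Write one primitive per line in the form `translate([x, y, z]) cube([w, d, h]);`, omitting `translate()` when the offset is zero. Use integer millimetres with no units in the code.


// leg_h = 392 - 42 = 350
// stretcher span = 353 - 2*44 = 265
translate([0, 0, 350]) cube([353, 284, 42]);
cube([44, 44, 350]);
translate([309, 0, 0]) cube([44, 44, 350]);
translate([0, 240, 0]) cube([44, 44, 350]);
translate([309, 240, 0]) cube([44, 44, 350]);
translate([44, 0, 86]) cube([265, 44, 27]);
translate([44, 240, 86]) cube([265, 44, 27]);
translate([0, 44, 86]) cube([44, 196, 27]);
translate([309, 44, 86]) cube([44, 196, 27]);


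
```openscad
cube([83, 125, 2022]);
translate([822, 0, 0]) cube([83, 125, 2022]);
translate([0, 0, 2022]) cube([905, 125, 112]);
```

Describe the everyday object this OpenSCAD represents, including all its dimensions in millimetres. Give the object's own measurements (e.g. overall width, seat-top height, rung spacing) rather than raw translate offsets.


A door frame. The clear opening is 739 mm wide and 2022 mm high. Two 83 mm wide jambs, 125 mm deep, stand either side of the opening from the floor to the top of the opening. A 112 mm thick head sits across the top of both jambs, spanning the full outside width of the frame.


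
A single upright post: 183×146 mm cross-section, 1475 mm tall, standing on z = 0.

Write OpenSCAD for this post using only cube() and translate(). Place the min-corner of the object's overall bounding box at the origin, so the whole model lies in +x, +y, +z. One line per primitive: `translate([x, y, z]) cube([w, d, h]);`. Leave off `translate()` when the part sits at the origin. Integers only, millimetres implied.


cube([183, 146, 1475]);


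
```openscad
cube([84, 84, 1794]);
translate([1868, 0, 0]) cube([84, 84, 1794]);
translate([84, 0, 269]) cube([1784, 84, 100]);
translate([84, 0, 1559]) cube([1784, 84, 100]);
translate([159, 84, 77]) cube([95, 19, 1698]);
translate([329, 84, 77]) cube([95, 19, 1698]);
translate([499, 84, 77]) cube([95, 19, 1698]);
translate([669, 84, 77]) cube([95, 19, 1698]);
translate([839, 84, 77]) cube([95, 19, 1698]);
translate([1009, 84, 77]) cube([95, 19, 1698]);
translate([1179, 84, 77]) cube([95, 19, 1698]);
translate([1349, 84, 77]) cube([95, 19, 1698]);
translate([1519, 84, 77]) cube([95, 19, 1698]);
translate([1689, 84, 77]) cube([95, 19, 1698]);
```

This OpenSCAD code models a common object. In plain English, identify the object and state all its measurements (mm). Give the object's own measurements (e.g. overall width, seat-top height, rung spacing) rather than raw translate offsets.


A fence section. Two 84×84 mm posts, 1794 mm tall, stand on the floor with a clear span of 1784 mm between their inner faces. Two horizontal rails of 84×100 mm section span the gap between the posts with their undersides at z = 269 mm and z = 1559 mm, flush with the posts' −y face. 10 pickets, each 95 mm wide, 19 mm thick and 1698 mm tall, are fixed to the +y face of the rails with their bottoms at z = 77 mm, spaced across the span with a 75 mm gap after the −x post and between neighbouring pickets, with 84 mm left before the +x post.


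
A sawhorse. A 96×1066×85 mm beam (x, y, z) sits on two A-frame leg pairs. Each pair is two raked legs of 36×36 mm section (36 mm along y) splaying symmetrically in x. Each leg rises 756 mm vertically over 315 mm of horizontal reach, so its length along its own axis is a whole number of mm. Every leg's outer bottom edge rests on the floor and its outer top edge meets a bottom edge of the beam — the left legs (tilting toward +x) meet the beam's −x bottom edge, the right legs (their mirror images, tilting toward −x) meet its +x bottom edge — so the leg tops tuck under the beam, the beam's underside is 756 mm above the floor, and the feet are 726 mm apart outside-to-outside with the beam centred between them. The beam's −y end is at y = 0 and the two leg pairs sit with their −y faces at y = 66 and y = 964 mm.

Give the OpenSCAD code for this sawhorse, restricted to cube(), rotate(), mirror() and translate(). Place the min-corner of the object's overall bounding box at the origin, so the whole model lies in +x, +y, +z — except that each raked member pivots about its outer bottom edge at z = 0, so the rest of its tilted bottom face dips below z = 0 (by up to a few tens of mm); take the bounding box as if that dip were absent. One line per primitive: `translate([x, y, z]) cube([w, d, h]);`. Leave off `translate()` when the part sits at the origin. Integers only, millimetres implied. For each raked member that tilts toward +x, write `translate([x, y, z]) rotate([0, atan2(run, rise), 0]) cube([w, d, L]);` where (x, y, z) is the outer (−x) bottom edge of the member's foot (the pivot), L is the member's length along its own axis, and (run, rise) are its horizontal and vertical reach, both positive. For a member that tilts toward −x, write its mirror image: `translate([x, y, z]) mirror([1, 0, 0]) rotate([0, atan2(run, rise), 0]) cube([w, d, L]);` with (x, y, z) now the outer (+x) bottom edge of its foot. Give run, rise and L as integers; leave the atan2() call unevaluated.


translate([315, 0, 756]) cube([96, 1066, 85]);
translate([0, 66, 0]) rotate([0, atan2(315, 756), 0]) cube([36, 36, 819]);
translate([726, 66, 0]) mirror([1, 0, 0]) rotate([0, atan2(315, 756), 0]) cube([36, 36, 819]);
translate([0, 964, 0]) rotate([0, atan2(315, 756), 0]) cube([36, 36, 819]);
translate([726, 964, 0]) mirror([1, 0, 0]) rotate([0, atan2(315, 756), 0]) cube([36, 36, 819]);


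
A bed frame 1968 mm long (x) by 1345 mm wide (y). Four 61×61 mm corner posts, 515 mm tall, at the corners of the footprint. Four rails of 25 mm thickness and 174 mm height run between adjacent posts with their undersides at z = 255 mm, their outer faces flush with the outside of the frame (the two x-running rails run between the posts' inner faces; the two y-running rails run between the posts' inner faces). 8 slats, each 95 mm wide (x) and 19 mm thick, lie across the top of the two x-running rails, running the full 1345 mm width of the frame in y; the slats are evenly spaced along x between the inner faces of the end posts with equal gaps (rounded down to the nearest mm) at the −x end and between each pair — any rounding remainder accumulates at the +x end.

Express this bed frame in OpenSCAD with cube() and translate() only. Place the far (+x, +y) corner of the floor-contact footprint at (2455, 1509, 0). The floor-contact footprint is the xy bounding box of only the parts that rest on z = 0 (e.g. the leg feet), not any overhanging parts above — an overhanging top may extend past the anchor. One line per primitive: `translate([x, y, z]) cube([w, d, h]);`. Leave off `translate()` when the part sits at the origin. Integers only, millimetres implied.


translate([487, 164, 0]) cube([61, 61, 515]);
translate([487, 1448, 0]) cube([61, 61, 515]);
translate([2394, 164, 0]) cube([61, 61, 515]);
translate([2394, 1448, 0]) cube([61, 61, 515]);
translate([548, 164, 255]) cube([1846, 25, 174]);
translate([548, 1484, 255]) cube([1846, 25, 174]);
translate([487, 225, 255]) cube([25, 1223, 174]);
translate([2430, 225, 255]) cube([25, 1223, 174]);
translate([668, 164, 429]) cube([95, 1345, 19]);
translate([883, 164, 429]) cube([95, 1345, 19]);
translate([1098, 164, 429]) cube([95, 1345, 19]);
translate([1313, 164, 429]) cube([95, 1345, 19]);
translate([1528, 164, 429]) cube([95, 1345, 19]);
translate([1743, 164, 429]) cube([95, 1345, 19]);
translate([1958, 164, 429]) cube([95, 1345, 19]);
translate([2173, 164, 429]) cube([95, 1345, 19]);


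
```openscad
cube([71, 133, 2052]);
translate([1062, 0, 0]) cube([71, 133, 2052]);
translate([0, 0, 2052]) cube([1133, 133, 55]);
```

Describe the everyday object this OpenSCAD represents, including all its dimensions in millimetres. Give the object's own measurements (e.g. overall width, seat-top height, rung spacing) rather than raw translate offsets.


A door frame. The clear opening is 991 mm wide and 2052 mm high. Two 71 mm wide jambs, 133 mm deep, stand either side of the opening from the floor to the top of the opening. A 55 mm thick head sits across the top of both jambs, spanning the full outside width of the frame.


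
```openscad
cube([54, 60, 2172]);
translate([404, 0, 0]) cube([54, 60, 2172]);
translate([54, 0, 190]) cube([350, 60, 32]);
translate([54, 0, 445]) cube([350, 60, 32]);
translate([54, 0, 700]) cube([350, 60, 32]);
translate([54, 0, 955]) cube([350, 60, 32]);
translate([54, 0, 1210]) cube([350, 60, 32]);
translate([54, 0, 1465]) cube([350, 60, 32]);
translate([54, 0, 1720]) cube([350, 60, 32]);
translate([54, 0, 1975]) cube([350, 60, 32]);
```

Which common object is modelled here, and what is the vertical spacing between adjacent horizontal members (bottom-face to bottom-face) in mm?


A ladder. The rung spacing is 255 mm.

Two tall 54×60 posts with 8 short bars between them — a ladder. Adjacent rungs sit at z = 190 and z = 445, so the spacing is 445 − 190 = 255 mm.


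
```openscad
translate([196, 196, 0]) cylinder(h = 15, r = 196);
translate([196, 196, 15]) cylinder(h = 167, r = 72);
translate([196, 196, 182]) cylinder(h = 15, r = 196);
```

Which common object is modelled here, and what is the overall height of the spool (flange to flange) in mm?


A spool. The overall height is 197 mm.

Three coaxial cylinders, large–small–large — a spool. Two 15 mm flanges and a 167 mm core give 15 + 167 + 15 = 197 mm.


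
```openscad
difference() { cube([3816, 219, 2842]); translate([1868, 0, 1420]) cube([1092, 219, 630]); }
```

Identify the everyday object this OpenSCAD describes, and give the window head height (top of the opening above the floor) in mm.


A wall with a window opening. The window head height is 2050 mm.

A wall with a rectangular opening subtracted — a window. Sill at z = 1420, opening 630 mm tall, so the head is at 1420 + 630 = 2050 mm.


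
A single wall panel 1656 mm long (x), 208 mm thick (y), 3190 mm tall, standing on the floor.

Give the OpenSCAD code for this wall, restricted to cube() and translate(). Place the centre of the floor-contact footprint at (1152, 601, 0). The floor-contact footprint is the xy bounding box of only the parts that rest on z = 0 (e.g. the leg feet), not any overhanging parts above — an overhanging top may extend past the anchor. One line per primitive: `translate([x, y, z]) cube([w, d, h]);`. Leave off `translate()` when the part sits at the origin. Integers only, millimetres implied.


translate([324, 497, 0]) cube([1656, 208, 3190]);


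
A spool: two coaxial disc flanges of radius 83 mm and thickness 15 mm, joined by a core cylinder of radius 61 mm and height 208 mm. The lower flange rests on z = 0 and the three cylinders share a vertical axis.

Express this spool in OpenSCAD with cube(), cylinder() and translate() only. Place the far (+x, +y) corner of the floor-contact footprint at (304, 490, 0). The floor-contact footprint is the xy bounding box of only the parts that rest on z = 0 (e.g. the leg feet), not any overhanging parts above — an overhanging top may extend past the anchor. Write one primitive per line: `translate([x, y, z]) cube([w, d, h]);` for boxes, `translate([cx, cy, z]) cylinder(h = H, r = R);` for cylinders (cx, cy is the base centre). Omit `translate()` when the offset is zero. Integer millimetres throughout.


translate([221, 407, 0]) cylinder(h = 15, r = 83);
translate([221, 407, 15]) cylinder(h = 208, r = 61);
translate([221, 407, 223]) cylinder(h = 15, r = 83);


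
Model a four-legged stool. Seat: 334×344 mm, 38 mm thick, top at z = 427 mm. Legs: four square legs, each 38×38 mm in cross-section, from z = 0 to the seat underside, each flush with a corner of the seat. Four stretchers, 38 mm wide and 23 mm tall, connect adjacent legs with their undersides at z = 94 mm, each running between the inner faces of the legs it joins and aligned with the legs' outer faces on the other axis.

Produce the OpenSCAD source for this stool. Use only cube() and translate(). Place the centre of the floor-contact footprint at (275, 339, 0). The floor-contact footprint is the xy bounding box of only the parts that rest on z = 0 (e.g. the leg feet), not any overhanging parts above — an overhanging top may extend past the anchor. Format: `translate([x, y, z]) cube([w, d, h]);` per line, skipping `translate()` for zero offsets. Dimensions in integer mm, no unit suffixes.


// leg_h = 427 - 38 = 389
// stretcher span = 334 - 2*38 = 258
translate([108, 167, 389]) cube([334, 344, 38]);
translate([108, 167, 0]) cube([38, 38, 389]);
translate([404, 167, 0]) cube([38, 38, 389]);
translate([108, 473, 0]) cube([38, 38, 389]);
translate([404, 473, 0]) cube([38, 38, 389]);
translate([146, 167, 94]) cube([258, 38, 23]);
translate([146, 473, 94]) cube([258, 38, 23]);
translate([108, 205, 94]) cube([38, 268, 23]);
translate([404, 205, 94]) cube([38, 268, 23]);


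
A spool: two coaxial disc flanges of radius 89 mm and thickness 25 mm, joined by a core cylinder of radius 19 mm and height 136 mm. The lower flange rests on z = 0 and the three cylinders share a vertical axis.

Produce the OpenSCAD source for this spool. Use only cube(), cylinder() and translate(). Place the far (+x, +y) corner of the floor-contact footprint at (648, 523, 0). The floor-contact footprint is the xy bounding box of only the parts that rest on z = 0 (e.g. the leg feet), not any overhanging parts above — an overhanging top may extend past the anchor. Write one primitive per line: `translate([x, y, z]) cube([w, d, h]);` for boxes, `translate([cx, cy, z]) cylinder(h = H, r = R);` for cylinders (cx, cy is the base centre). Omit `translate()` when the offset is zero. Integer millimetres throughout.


translate([559, 434, 0]) cylinder(h = 25, r = 89);
translate([559, 434, 25]) cylinder(h = 136, r = 19);
translate([559, 434, 161]) cylinder(h = 25, r = 89);


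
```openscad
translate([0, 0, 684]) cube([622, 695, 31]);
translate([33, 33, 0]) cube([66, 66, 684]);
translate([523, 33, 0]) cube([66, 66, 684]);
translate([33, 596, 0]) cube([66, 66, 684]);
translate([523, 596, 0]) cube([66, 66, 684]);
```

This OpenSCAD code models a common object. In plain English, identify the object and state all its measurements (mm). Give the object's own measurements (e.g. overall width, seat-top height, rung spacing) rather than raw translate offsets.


A rectangular dining table. The top is 622×695×31 mm with its upper surface at z = 715 mm. It stands on four 66×66 mm square legs, each inset 33 mm from the nearest pair of top edges, running from the floor to the underside of the top.


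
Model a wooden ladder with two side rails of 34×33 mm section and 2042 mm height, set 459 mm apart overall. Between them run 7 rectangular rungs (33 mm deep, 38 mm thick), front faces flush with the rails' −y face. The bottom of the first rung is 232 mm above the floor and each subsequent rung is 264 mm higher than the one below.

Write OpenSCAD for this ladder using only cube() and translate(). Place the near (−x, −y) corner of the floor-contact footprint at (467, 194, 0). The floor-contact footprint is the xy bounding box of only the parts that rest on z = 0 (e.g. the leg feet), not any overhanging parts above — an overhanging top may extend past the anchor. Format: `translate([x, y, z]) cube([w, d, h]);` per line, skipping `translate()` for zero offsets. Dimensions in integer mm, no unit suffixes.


translate([467, 194, 0]) cube([34, 33, 2042]);
translate([892, 194, 0]) cube([34, 33, 2042]);
translate([501, 194, 232]) cube([391, 33, 38]);
translate([501, 194, 496]) cube([391, 33, 38]);
translate([501, 194, 760]) cube([391, 33, 38]);
translate([501, 194, 1024]) cube([391, 33, 38]);
translate([501, 194, 1288]) cube([391, 33, 38]);
translate([501, 194, 1552]) cube([391, 33, 38]);
translate([501, 194, 1816]) cube([391, 33, 38]);


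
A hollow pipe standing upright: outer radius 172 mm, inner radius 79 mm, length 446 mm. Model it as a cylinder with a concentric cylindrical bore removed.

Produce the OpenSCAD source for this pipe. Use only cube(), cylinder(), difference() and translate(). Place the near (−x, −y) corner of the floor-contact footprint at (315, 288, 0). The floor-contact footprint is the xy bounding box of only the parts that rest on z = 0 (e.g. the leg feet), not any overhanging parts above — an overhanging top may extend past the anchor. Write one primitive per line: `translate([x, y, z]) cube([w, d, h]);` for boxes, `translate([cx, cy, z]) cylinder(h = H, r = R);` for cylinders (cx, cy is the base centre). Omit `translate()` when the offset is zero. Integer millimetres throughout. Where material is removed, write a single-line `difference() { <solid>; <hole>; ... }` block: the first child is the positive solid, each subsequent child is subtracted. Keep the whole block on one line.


difference() { translate([487, 460, 0]) cylinder(h = 446, r = 172); translate([487, 460, 0]) cylinder(h = 446, r = 79); }


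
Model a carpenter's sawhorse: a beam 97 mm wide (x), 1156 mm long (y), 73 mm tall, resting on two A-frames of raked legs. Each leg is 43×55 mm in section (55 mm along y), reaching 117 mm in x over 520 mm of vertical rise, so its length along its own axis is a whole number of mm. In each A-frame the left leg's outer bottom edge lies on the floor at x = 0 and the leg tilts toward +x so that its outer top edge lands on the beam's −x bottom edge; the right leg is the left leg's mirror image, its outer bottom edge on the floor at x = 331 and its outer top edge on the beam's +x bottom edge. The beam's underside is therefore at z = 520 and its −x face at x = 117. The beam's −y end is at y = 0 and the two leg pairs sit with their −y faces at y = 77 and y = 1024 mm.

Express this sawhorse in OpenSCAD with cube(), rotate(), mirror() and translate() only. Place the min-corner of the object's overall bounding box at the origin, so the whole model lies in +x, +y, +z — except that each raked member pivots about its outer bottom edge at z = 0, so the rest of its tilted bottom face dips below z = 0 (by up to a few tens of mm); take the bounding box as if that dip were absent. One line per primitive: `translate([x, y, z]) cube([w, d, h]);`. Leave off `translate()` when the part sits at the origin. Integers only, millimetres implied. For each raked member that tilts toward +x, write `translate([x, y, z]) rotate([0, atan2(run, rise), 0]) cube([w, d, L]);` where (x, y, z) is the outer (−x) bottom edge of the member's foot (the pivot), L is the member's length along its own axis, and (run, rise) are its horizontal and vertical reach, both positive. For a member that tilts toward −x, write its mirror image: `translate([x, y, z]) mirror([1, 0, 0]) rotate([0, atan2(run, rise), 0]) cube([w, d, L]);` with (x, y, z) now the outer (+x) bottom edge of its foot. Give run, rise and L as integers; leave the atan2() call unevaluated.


translate([117, 0, 520]) cube([97, 1156, 73]);
translate([0, 77, 0]) rotate([0, atan2(117, 520), 0]) cube([43, 55, 533]);
translate([331, 77, 0]) mirror([1, 0, 0]) rotate([0, atan2(117, 520), 0]) cube([43, 55, 533]);
translate([0, 1024, 0]) rotate([0, atan2(117, 520), 0]) cube([43, 55, 533]);
translate([331, 1024, 0]) mirror([1, 0, 0]) rotate([0, atan2(117, 520), 0]) cube([43, 55, 533]);


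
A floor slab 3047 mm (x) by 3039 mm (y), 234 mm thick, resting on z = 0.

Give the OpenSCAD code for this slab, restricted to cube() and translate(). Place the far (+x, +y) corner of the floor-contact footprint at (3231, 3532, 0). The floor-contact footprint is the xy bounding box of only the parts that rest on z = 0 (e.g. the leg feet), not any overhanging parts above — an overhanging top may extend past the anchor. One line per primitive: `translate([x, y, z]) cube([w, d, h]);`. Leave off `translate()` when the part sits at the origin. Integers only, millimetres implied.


translate([184, 493, 0]) cube([3047, 3039, 234]);


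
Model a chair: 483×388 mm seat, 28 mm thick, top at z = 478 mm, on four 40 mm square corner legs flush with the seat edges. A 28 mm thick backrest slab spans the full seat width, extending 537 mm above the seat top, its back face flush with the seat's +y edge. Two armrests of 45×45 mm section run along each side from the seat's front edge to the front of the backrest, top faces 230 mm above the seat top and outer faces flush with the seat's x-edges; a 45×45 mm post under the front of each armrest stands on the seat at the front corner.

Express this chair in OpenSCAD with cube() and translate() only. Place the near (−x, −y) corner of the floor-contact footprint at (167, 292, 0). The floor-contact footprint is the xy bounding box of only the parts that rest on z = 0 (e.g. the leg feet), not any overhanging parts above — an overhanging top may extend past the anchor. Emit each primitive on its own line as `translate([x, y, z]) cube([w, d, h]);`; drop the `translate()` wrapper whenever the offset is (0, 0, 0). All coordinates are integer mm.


// leg_h = 478 - 28 = 450
// arm post h = 230 - 45 = 185
translate([167, 292, 450]) cube([483, 388, 28]);
translate([167, 292, 0]) cube([40, 40, 450]);
translate([610, 292, 0]) cube([40, 40, 450]);
translate([167, 640, 0]) cube([40, 40, 450]);
translate([610, 640, 0]) cube([40, 40, 450]);
translate([167, 652, 478]) cube([483, 28, 537]);
translate([167, 292, 663]) cube([45, 360, 45]);
translate([605, 292, 663]) cube([45, 360, 45]);
translate([167, 292, 478]) cube([45, 45, 185]);
translate([605, 292, 478]) cube([45, 45, 185]);


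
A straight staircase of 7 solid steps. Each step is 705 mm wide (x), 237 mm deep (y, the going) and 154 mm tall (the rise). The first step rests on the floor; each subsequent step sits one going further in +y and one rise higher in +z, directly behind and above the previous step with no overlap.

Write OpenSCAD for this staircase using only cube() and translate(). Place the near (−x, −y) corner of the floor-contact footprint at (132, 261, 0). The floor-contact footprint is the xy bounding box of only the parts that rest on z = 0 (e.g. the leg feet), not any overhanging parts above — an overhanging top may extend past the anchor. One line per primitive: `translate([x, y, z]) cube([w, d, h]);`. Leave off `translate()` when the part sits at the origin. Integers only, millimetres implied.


translate([132, 261, 0]) cube([705, 237, 154]);
translate([132, 498, 154]) cube([705, 237, 154]);
translate([132, 735, 308]) cube([705, 237, 154]);
translate([132, 972, 462]) cube([705, 237, 154]);
translate([132, 1209, 616]) cube([705, 237, 154]);
translate([132, 1446, 770]) cube([705, 237, 154]);
translate([132, 1683, 924]) cube([705, 237, 154]);


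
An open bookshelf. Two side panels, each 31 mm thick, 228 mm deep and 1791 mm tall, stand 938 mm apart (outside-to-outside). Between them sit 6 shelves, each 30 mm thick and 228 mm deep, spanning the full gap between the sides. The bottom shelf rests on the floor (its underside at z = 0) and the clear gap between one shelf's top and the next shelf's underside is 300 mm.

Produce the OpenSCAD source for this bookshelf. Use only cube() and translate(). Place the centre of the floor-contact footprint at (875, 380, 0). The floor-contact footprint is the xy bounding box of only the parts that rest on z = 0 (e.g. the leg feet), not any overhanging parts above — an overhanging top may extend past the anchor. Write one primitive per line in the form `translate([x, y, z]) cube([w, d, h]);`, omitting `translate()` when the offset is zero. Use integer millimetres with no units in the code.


translate([406, 266, 0]) cube([31, 228, 1791]);
translate([1313, 266, 0]) cube([31, 228, 1791]);
translate([437, 266, 0]) cube([876, 228, 30]);
translate([437, 266, 330]) cube([876, 228, 30]);
translate([437, 266, 660]) cube([876, 228, 30]);
translate([437, 266, 990]) cube([876, 228, 30]);
translate([437, 266, 1320]) cube([876, 228, 30]);
translate([437, 266, 1650]) cube([876, 228, 30]);


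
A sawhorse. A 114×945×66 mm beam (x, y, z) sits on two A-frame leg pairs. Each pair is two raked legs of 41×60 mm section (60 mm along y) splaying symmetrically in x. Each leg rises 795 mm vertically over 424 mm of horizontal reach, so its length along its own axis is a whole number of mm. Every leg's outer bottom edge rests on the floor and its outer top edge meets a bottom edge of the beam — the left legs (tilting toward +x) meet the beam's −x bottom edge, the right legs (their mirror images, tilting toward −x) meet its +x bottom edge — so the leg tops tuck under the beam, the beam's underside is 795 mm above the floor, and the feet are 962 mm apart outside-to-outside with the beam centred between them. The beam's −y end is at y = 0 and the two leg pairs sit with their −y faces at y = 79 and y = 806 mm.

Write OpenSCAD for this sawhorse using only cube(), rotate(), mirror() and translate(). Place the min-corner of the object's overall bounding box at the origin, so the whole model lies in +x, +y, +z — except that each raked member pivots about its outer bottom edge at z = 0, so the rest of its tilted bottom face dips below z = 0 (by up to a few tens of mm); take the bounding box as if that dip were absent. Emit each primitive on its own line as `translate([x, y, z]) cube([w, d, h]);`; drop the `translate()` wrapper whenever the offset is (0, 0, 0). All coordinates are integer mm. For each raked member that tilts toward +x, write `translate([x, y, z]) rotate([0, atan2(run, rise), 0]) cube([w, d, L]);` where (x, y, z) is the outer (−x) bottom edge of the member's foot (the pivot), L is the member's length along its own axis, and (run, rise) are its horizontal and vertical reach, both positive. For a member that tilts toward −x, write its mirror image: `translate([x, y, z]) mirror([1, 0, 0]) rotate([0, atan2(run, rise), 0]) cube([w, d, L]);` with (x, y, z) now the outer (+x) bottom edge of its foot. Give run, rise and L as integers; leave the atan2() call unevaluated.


translate([424, 0, 795]) cube([114, 945, 66]);
translate([0, 79, 0]) rotate([0, atan2(424, 795), 0]) cube([41, 60, 901]);
translate([962, 79, 0]) mirror([1, 0, 0]) rotate([0, atan2(424, 795), 0]) cube([41, 60, 901]);
translate([0, 806, 0]) rotate([0, atan2(424, 795), 0]) cube([41, 60, 901]);
translate([962, 806, 0]) mirror([1, 0, 0]) rotate([0, atan2(424, 795), 0]) cube([41, 60, 901]);


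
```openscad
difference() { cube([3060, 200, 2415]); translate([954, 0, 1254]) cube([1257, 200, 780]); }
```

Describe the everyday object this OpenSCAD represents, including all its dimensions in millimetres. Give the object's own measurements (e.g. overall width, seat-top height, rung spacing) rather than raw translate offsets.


A wall 3060 mm long (x), 200 mm thick (y), 2415 mm tall, with a rectangular window opening cut through it. The opening is 1257 mm wide and 780 mm tall; its sill is at z = 1254 mm and its near (−x) edge is 954 mm from the wall's −x end. The opening passes through the full wall thickness.


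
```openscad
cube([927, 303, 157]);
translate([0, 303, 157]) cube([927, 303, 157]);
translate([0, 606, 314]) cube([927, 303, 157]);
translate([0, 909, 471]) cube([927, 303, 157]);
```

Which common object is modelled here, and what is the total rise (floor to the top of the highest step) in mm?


A staircase. The total rise is 628 mm.

4 identical blocks, each offset up and back from the previous — a staircase. Each step is 157 mm tall and there are 4 of them, so the total rise is 4 × 157 = 628 mm.


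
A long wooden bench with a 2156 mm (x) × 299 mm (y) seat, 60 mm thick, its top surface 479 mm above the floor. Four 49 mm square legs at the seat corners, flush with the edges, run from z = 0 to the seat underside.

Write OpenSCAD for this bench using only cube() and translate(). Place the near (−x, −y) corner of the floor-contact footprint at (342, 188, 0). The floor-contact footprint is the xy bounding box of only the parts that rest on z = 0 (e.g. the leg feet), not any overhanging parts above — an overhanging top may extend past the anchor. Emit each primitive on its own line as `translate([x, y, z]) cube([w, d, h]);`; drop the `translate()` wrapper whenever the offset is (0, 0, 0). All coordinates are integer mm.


translate([342, 188, 419]) cube([2156, 299, 60]);
translate([342, 188, 0]) cube([49, 49, 419]);
translate([342, 438, 0]) cube([49, 49, 419]);
translate([2449, 188, 0]) cube([49, 49, 419]);
translate([2449, 438, 0]) cube([49, 49, 419]);


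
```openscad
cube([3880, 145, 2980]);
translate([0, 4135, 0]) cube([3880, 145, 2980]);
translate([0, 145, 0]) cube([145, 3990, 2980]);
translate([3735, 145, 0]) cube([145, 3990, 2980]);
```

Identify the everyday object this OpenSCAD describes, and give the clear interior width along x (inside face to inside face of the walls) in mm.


A house (or room) frame. The interior width is 3590 mm.

Four 2980 mm walls enclosing a rectangle with no floor or roof — a room or house frame. Outside width is 3880 mm and wall thickness is 145 mm, so the interior width is 3880 − 2 × 145 = 3590 mm.


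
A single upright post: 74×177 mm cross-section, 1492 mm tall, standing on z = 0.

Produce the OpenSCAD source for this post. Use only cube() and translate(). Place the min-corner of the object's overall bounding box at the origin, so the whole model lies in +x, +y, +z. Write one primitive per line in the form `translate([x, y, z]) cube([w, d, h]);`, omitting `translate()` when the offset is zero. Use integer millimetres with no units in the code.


cube([74, 177, 1492]);


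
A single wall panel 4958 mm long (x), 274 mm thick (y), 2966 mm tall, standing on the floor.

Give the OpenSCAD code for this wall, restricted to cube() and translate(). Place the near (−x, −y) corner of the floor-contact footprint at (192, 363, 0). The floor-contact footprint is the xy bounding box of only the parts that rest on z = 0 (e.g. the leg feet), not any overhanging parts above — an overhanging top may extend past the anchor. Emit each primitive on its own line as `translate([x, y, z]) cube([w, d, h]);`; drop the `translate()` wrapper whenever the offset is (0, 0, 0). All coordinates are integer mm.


translate([192, 363, 0]) cube([4958, 274, 2966]);


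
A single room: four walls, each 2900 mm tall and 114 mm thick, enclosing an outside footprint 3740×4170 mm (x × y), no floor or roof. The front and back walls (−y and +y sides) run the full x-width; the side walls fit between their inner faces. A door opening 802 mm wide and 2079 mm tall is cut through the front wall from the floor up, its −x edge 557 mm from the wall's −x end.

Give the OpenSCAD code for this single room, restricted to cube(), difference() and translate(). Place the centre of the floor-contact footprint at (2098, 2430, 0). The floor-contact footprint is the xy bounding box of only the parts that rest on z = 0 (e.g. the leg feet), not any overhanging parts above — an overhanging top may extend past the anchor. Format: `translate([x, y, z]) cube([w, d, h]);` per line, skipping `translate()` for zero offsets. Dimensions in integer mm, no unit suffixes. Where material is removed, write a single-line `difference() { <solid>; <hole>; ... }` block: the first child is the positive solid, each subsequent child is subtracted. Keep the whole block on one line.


difference() { translate([228, 345, 0]) cube([3740, 114, 2900]); translate([785, 345, 0]) cube([802, 114, 2079]); }
translate([228, 4401, 0]) cube([3740, 114, 2900]);
translate([228, 459, 0]) cube([114, 3942, 2900]);
translate([3854, 459, 0]) cube([114, 3942, 2900]);


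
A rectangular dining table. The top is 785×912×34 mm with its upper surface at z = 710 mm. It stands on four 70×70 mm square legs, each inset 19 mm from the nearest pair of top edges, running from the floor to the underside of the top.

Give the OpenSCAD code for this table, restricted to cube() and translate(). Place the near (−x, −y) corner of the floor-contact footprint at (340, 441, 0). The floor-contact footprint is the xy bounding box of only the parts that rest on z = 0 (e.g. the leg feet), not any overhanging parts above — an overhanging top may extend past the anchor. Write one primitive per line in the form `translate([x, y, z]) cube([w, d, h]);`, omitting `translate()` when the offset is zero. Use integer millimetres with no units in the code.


translate([321, 422, 676]) cube([785, 912, 34]);
translate([340, 441, 0]) cube([70, 70, 676]);
translate([1017, 441, 0]) cube([70, 70, 676]);
translate([340, 1245, 0]) cube([70, 70, 676]);
translate([1017, 1245, 0]) cube([70, 70, 676]);


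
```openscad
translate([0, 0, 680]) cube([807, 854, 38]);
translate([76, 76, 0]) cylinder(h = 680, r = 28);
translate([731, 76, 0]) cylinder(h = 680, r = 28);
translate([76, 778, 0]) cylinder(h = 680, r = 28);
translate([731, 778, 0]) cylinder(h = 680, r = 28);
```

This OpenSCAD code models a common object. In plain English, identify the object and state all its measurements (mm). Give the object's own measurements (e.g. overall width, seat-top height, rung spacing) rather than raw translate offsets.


A rectangular dining table. The top is 807×854×38 mm with its upper surface at z = 718 mm. It stands on four round legs of 56 mm diameter, each leg's bounding box inset 48 mm from the nearest pair of top edges, running from the floor to the underside of the top.


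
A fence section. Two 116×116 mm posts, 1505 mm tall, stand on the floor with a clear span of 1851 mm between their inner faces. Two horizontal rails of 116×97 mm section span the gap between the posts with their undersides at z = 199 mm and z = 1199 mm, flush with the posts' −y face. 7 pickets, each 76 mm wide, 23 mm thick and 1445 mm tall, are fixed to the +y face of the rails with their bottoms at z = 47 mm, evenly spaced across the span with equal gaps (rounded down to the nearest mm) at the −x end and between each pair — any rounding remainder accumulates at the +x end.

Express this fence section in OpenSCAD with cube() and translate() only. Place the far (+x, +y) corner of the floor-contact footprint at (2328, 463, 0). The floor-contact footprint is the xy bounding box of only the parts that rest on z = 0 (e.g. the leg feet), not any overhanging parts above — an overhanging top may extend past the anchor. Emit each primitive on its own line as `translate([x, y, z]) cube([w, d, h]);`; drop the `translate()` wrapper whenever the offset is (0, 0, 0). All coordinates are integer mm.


translate([245, 347, 0]) cube([116, 116, 1505]);
translate([2212, 347, 0]) cube([116, 116, 1505]);
translate([361, 347, 199]) cube([1851, 116, 97]);
translate([361, 347, 1199]) cube([1851, 116, 97]);
translate([525, 463, 47]) cube([76, 23, 1445]);
translate([765, 463, 47]) cube([76, 23, 1445]);
translate([1005, 463, 47]) cube([76, 23, 1445]);
translate([1245, 463, 47]) cube([76, 23, 1445]);
translate([1485, 463, 47]) cube([76, 23, 1445]);
translate([1725, 463, 47]) cube([76, 23, 1445]);
translate([1965, 463, 47]) cube([76, 23, 1445]);


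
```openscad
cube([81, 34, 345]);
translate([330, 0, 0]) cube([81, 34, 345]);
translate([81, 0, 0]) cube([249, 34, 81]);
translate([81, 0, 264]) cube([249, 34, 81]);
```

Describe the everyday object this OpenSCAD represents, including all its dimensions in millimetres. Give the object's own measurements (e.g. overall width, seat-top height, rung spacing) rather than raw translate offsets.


A rectangular picture frame lying in the x–z plane (depth along y). The opening is 249 mm wide (x) by 183 mm tall (z), surrounded by a border 81 mm wide on all four sides. The frame is 34 mm deep and is made of two full-height vertical stiles with two horizontal rails fitted between them.
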